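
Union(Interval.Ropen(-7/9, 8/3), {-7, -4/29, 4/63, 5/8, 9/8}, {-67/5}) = Union({-67/5, -7}, Interval.Ropen(-7/9, 8/3))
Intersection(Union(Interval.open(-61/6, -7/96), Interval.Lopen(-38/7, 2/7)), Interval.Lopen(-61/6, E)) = Interval.Lopen(-61/6, 2/7)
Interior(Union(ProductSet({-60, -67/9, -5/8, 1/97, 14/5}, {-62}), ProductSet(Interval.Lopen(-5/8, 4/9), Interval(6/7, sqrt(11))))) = ProductSet(Interval.open(-5/8, 4/9), Interval.open(6/7, sqrt(11)))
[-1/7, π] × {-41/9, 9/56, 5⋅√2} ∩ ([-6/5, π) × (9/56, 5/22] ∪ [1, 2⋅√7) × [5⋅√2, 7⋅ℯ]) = [1, π] × {5⋅√2}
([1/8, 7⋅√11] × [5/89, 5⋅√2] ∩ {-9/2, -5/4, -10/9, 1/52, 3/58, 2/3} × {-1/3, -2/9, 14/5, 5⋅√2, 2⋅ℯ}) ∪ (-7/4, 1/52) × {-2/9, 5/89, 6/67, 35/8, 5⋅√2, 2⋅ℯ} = ({2/3} × {14/5, 5⋅√2, 2⋅ℯ}) ∪ ((-7/4, 1/52) × {-2/9, 5/89, 6/67, 35/8, 5⋅√2, 2⋅ℯ})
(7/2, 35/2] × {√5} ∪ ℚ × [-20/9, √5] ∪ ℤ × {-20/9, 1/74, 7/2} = (ℤ × {-20/9, 1/74, 7/2}) ∪ (ℚ × [-20/9, √5]) ∪ ((7/2, 35/2] × {√5})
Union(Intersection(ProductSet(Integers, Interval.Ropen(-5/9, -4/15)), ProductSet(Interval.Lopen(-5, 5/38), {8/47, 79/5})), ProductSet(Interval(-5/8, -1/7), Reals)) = ProductSet(Interval(-5/8, -1/7), Reals)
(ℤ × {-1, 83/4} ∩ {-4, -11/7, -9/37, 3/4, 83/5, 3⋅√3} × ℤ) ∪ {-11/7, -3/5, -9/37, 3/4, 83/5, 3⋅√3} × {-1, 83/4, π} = ({-4} × {-1}) ∪ ({-11/7, -3/5, -9/37, 3/4, 83/5, 3⋅√3} × {-1, 83/4, π})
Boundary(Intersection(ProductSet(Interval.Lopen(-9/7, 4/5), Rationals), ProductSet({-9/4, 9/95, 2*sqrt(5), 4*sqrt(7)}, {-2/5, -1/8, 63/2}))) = ProductSet({9/95}, {-2/5, -1/8, 63/2})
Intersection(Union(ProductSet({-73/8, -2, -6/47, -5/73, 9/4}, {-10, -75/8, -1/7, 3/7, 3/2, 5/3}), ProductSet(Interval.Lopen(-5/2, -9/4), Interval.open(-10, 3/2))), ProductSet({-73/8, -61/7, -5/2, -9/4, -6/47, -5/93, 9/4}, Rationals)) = Union(ProductSet({-9/4}, Intersection(Interval.open(-10, 3/2), Rationals)), ProductSet({-73/8, -6/47, 9/4}, {-10, -75/8, -1/7, 3/7, 3/2, 5/3}))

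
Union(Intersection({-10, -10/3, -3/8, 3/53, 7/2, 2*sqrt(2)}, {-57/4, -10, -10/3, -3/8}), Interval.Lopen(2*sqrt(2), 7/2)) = Union({-10, -10/3, -3/8}, Interval.Lopen(2*sqrt(2), 7/2))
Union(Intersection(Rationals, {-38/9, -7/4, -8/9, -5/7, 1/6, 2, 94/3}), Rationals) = Rationals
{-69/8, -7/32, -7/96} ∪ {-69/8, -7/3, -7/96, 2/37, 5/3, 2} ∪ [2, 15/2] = {-69/8, -7/3, -7/32, -7/96, 2/37, 5/3} ∪ [2, 15/2]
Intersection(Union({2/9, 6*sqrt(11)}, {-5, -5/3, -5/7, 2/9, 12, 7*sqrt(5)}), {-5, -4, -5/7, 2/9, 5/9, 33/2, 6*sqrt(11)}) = {-5, -5/7, 2/9, 6*sqrt(11)}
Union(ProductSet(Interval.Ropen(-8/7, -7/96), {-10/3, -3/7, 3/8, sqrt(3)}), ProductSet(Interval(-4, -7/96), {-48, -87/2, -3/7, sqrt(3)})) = Union(ProductSet(Interval(-4, -7/96), {-48, -87/2, -3/7, sqrt(3)}), ProductSet(Interval.Ropen(-8/7, -7/96), {-10/3, -3/7, 3/8, sqrt(3)}))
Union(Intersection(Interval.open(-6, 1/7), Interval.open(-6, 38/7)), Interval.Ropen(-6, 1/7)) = Interval.Ropen(-6, 1/7)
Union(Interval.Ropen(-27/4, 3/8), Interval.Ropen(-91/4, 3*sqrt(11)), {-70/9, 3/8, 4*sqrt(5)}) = Interval.Ropen(-91/4, 3*sqrt(11))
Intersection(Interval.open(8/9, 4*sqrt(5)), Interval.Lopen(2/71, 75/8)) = Interval.open(8/9, 4*sqrt(5))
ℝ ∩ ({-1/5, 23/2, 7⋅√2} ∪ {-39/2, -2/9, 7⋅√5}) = {-39/2, -2/9, -1/5, 23/2, 7⋅√2, 7⋅√5}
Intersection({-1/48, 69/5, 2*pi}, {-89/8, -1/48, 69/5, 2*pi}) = {-1/48, 69/5, 2*pi}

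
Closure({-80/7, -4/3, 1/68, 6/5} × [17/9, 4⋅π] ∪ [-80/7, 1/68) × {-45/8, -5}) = ([-80/7, 1/68] × {-45/8, -5}) ∪ ({-80/7, -4/3, 1/68, 6/5} × [17/9, 4⋅π])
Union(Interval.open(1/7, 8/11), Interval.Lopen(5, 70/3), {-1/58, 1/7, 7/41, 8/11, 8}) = Union({-1/58}, Interval(1/7, 8/11), Interval.Lopen(5, 70/3))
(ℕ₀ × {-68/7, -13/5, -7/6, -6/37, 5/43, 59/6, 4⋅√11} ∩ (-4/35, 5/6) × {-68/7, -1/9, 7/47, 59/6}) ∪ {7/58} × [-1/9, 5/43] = ({7/58} × [-1/9, 5/43]) ∪ ({0} × {-68/7, 59/6})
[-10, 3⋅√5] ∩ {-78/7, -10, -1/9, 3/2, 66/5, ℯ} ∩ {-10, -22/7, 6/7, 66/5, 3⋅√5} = {-10}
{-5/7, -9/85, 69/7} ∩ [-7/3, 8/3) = {-5/7, -9/85}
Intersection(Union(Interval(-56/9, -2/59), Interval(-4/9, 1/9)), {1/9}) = {1/9}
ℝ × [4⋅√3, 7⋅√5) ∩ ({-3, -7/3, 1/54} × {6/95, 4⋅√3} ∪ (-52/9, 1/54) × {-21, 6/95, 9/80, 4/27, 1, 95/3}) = {-3, -7/3, 1/54} × {4⋅√3}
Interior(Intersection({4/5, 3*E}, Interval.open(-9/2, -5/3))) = EmptySet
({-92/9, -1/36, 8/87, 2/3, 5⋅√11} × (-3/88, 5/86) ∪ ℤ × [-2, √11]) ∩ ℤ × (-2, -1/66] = ℤ × (-2, -1/66]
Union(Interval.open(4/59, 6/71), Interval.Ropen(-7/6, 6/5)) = Interval.Ropen(-7/6, 6/5)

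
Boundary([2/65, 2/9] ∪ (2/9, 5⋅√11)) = {2/65, 5⋅√11}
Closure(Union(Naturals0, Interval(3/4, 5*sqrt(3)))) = Union(Complement(Naturals0, Interval.open(3/4, 5*sqrt(3))), Interval(3/4, 5*sqrt(3)), Naturals0)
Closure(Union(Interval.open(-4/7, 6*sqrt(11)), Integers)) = Union(Integers, Interval(-4/7, 6*sqrt(11)))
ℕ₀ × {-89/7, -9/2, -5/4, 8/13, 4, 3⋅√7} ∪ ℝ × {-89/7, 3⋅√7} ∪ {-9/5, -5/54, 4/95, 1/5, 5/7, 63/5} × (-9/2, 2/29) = (ℝ × {-89/7, 3⋅√7}) ∪ ({-9/5, -5/54, 4/95, 1/5, 5/7, 63/5} × (-9/2, 2/29)) ∪ (ℕ₀ × {-89/7, -9/2, -5/4, 8/13, 4, 3⋅√7})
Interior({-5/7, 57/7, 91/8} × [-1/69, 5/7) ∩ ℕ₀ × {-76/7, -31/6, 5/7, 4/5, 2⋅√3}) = ∅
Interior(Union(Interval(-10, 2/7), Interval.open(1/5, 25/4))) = Interval.open(-10, 25/4)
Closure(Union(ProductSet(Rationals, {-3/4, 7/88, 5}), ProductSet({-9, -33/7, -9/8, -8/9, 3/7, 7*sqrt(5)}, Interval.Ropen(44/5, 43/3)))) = Union(ProductSet({-9, -33/7, -9/8, -8/9, 3/7, 7*sqrt(5)}, Interval(44/5, 43/3)), ProductSet(Reals, {-3/4, 7/88, 5}))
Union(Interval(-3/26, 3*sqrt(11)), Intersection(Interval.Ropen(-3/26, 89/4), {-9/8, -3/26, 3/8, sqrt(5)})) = Interval(-3/26, 3*sqrt(11))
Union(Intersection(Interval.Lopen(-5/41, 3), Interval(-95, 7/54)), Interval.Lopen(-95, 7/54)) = Interval.Lopen(-95, 7/54)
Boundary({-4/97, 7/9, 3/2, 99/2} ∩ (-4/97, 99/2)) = {7/9, 3/2}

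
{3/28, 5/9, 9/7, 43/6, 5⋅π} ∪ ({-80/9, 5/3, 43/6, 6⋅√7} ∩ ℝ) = {-80/9, 3/28, 5/9, 9/7, 5/3, 43/6, 6⋅√7, 5⋅π}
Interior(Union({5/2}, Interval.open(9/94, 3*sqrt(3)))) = Interval.open(9/94, 3*sqrt(3))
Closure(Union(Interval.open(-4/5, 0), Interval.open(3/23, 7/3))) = Union(Interval(-4/5, 0), Interval(3/23, 7/3))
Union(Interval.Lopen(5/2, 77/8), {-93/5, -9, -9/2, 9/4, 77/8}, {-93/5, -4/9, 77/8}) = Union({-93/5, -9, -9/2, -4/9, 9/4}, Interval.Lopen(5/2, 77/8))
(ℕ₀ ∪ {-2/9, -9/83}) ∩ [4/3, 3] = {2, 3}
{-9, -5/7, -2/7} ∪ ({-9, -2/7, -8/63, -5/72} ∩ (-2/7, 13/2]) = {-9, -5/7, -2/7, -8/63, -5/72}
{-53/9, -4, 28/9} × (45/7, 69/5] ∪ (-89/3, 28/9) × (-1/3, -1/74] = ({-53/9, -4, 28/9} × (45/7, 69/5]) ∪ ((-89/3, 28/9) × (-1/3, -1/74])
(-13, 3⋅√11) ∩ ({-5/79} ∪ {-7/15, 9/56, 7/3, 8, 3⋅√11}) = {-7/15, -5/79, 9/56, 7/3, 8}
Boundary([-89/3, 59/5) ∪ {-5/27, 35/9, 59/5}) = {-89/3, 59/5}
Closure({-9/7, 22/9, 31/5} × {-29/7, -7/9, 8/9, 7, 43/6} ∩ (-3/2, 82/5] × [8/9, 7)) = {-9/7, 22/9, 31/5} × {8/9}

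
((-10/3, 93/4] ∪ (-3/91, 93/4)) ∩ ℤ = {-3, -2, …, 23}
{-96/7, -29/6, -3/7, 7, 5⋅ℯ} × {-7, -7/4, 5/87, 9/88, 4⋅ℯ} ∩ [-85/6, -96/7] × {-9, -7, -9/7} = {-96/7} × {-7}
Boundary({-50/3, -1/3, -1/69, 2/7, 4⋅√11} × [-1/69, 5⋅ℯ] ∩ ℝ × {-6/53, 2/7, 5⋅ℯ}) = {-50/3, -1/3, -1/69, 2/7, 4⋅√11} × {2/7, 5⋅ℯ}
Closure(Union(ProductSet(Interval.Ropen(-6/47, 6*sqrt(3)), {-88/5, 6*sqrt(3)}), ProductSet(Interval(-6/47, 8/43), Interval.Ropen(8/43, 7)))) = Union(ProductSet(Interval(-6/47, 8/43), Interval(8/43, 7)), ProductSet(Interval(-6/47, 6*sqrt(3)), {-88/5, 6*sqrt(3)}))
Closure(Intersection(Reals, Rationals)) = Reals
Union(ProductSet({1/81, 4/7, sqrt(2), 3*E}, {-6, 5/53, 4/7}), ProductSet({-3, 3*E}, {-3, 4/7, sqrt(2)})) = Union(ProductSet({-3, 3*E}, {-3, 4/7, sqrt(2)}), ProductSet({1/81, 4/7, sqrt(2), 3*E}, {-6, 5/53, 4/7}))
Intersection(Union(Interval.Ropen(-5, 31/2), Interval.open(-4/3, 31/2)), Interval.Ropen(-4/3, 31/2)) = Interval.Ropen(-4/3, 31/2)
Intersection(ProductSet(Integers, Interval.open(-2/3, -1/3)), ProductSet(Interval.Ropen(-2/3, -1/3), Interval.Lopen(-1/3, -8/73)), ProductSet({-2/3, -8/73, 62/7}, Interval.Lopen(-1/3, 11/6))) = EmptySet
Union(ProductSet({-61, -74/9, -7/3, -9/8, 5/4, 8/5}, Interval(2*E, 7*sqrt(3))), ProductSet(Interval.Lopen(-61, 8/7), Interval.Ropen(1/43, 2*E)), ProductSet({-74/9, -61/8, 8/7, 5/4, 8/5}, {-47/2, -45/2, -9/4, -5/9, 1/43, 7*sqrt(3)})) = Union(ProductSet({-74/9, -61/8, 8/7, 5/4, 8/5}, {-47/2, -45/2, -9/4, -5/9, 1/43, 7*sqrt(3)}), ProductSet({-61, -74/9, -7/3, -9/8, 5/4, 8/5}, Interval(2*E, 7*sqrt(3))), ProductSet(Interval.Lopen(-61, 8/7), Interval.Ropen(1/43, 2*E)))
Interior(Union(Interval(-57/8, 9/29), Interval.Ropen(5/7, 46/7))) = Union(Interval.open(-57/8, 9/29), Interval.open(5/7, 46/7))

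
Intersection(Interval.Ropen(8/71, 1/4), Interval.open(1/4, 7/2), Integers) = EmptySet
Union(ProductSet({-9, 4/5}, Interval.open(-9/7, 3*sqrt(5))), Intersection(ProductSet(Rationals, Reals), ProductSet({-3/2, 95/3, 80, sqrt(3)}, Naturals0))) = Union(ProductSet({-9, 4/5}, Interval.open(-9/7, 3*sqrt(5))), ProductSet({-3/2, 95/3, 80}, Naturals0))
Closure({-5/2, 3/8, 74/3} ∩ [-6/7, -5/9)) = ∅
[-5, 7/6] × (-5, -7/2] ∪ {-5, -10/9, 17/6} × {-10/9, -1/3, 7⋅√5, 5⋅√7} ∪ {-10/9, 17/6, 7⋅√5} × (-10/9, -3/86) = ([-5, 7/6] × (-5, -7/2]) ∪ ({-10/9, 17/6, 7⋅√5} × (-10/9, -3/86)) ∪ ({-5, -10/9, 17/6} × {-10/9, -1/3, 7⋅√5, 5⋅√7})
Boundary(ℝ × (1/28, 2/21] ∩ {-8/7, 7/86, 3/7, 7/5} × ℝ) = {-8/7, 7/86, 3/7, 7/5} × [1/28, 2/21]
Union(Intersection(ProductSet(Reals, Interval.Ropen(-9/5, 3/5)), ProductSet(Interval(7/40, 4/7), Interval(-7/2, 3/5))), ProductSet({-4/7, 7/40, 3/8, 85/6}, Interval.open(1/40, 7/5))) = Union(ProductSet({-4/7, 7/40, 3/8, 85/6}, Interval.open(1/40, 7/5)), ProductSet(Interval(7/40, 4/7), Interval.Ropen(-9/5, 3/5)))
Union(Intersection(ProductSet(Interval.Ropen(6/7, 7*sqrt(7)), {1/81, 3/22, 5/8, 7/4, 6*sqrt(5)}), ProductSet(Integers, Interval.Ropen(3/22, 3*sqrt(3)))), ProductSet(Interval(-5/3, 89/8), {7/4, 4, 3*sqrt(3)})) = Union(ProductSet(Interval(-5/3, 89/8), {7/4, 4, 3*sqrt(3)}), ProductSet(Range(1, 19, 1), {3/22, 5/8, 7/4}))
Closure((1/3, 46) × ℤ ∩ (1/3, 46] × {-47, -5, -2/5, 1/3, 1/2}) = [1/3, 46] × {-47, -5}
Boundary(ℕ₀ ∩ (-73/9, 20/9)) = {0, 1, 2}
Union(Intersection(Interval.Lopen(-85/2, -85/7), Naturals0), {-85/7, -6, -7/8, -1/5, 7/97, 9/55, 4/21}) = {-85/7, -6, -7/8, -1/5, 7/97, 9/55, 4/21}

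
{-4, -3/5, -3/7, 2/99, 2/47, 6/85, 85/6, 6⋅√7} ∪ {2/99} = {-4, -3/5, -3/7, 2/99, 2/47, 6/85, 85/6, 6⋅√7}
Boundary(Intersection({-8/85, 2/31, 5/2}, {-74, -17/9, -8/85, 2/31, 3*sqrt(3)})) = {-8/85, 2/31}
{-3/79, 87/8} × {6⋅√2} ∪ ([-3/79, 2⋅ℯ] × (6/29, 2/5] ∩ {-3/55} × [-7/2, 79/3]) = {-3/79, 87/8} × {6⋅√2}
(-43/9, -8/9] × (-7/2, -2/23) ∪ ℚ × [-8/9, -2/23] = (ℚ × [-8/9, -2/23]) ∪ ((-43/9, -8/9] × (-7/2, -2/23))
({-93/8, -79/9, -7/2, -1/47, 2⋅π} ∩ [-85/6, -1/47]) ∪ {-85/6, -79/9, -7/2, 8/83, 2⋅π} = {-85/6, -93/8, -79/9, -7/2, -1/47, 8/83, 2⋅π}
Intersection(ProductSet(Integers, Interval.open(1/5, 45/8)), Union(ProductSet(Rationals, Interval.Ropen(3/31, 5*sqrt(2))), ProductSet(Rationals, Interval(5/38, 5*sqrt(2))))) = ProductSet(Integers, Interval.open(1/5, 45/8))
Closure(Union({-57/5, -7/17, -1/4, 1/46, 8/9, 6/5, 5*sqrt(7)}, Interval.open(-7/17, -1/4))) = Union({-57/5, 1/46, 8/9, 6/5, 5*sqrt(7)}, Interval(-7/17, -1/4))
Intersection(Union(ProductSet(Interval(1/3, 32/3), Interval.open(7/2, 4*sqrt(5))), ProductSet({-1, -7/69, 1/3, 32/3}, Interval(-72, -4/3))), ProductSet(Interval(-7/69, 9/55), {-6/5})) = EmptySet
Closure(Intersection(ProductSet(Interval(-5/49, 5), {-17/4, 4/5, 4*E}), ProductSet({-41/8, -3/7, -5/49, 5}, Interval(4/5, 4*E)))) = ProductSet({-5/49, 5}, {4/5, 4*E})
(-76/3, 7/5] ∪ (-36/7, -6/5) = (-76/3, 7/5]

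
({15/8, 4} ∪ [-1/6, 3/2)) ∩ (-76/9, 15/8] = [-1/6, 3/2) ∪ {15/8}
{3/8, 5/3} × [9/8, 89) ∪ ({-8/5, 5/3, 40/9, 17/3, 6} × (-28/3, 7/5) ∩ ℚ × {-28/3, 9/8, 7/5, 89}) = ({3/8, 5/3} × [9/8, 89)) ∪ ({-8/5, 5/3, 40/9, 17/3, 6} × {9/8})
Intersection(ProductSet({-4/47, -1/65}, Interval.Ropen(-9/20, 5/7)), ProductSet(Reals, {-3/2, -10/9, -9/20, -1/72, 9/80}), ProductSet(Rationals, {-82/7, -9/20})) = ProductSet({-4/47, -1/65}, {-9/20})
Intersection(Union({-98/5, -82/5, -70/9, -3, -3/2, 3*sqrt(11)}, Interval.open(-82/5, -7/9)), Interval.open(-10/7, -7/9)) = Interval.open(-10/7, -7/9)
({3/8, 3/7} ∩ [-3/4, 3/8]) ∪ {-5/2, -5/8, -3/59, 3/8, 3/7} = {-5/2, -5/8, -3/59, 3/8, 3/7}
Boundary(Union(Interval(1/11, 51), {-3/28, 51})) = {-3/28, 1/11, 51}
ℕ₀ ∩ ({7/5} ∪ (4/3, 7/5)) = ∅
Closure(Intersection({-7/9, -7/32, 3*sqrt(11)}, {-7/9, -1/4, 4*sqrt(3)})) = {-7/9}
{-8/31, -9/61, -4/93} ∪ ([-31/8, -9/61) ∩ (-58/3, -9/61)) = [-31/8, -9/61] ∪ {-4/93}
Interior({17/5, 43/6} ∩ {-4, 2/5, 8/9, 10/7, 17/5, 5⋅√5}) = ∅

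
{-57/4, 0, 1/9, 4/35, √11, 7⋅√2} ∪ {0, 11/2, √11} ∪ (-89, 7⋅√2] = (-89, 7⋅√2]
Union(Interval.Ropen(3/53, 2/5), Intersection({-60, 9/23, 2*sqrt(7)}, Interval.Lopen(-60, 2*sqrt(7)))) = Union({2*sqrt(7)}, Interval.Ropen(3/53, 2/5))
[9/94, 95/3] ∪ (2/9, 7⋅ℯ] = [9/94, 95/3]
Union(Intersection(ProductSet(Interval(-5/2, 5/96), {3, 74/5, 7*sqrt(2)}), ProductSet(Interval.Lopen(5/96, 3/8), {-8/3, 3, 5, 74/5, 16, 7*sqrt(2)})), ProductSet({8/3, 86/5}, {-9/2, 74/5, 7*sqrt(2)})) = ProductSet({8/3, 86/5}, {-9/2, 74/5, 7*sqrt(2)})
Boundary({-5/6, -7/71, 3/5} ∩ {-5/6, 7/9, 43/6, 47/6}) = {-5/6}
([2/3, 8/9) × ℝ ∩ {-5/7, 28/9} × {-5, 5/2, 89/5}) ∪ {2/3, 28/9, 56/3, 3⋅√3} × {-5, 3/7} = {2/3, 28/9, 56/3, 3⋅√3} × {-5, 3/7}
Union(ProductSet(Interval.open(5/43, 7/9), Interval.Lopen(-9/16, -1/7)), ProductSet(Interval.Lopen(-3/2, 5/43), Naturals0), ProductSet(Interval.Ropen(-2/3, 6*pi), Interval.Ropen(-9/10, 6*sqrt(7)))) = Union(ProductSet(Interval.Lopen(-3/2, 5/43), Naturals0), ProductSet(Interval.Ropen(-2/3, 6*pi), Interval.Ropen(-9/10, 6*sqrt(7))))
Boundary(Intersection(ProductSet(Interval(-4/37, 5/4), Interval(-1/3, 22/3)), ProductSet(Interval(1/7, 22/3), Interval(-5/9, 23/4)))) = Union(ProductSet({1/7, 5/4}, Interval(-1/3, 23/4)), ProductSet(Interval(1/7, 5/4), {-1/3, 23/4}))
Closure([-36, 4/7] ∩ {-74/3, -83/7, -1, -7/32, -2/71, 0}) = {-74/3, -83/7, -1, -7/32, -2/71, 0}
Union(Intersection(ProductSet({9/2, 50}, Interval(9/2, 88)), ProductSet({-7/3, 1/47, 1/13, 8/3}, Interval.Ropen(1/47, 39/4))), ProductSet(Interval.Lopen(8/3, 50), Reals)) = ProductSet(Interval.Lopen(8/3, 50), Reals)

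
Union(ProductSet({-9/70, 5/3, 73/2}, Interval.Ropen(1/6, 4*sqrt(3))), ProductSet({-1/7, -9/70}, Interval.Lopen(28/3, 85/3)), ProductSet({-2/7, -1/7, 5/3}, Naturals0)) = Union(ProductSet({-1/7, -9/70}, Interval.Lopen(28/3, 85/3)), ProductSet({-2/7, -1/7, 5/3}, Naturals0), ProductSet({-9/70, 5/3, 73/2}, Interval.Ropen(1/6, 4*sqrt(3))))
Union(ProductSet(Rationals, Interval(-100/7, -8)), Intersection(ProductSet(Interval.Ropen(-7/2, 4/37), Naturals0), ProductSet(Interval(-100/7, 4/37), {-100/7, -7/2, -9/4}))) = ProductSet(Rationals, Interval(-100/7, -8))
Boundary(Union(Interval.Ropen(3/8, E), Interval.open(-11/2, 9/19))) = {-11/2, E}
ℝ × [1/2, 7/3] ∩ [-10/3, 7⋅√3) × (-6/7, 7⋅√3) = [-10/3, 7⋅√3) × [1/2, 7/3]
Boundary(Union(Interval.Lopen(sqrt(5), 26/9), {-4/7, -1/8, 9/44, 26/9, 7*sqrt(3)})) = {-4/7, -1/8, 9/44, 26/9, 7*sqrt(3), sqrt(5)}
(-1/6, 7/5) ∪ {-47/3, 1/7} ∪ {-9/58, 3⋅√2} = {-47/3, 3⋅√2} ∪ (-1/6, 7/5)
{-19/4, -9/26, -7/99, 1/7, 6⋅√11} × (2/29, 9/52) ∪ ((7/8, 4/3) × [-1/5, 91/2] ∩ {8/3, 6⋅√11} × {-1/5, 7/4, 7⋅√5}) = {-19/4, -9/26, -7/99, 1/7, 6⋅√11} × (2/29, 9/52)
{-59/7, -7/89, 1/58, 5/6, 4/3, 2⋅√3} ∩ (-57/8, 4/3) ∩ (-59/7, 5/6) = {-7/89, 1/58}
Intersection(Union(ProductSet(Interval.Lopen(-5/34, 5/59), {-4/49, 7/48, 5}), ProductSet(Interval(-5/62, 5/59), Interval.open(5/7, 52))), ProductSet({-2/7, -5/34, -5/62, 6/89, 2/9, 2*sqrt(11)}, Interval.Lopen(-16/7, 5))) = ProductSet({-5/62, 6/89}, Union({-4/49, 7/48}, Interval.Lopen(5/7, 5)))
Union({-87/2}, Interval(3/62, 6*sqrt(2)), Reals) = Interval(-oo, oo)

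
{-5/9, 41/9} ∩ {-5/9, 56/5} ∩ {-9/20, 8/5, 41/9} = ∅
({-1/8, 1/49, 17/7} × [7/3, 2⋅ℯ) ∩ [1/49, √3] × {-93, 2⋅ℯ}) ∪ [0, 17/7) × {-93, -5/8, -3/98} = [0, 17/7) × {-93, -5/8, -3/98}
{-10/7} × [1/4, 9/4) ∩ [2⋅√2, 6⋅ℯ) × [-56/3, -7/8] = ∅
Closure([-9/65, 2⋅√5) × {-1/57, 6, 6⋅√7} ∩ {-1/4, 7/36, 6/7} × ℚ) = {7/36, 6/7} × {-1/57, 6}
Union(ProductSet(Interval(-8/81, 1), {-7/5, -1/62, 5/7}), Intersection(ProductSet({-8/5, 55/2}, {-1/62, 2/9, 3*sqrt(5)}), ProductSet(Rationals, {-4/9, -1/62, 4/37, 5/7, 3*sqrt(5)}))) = Union(ProductSet({-8/5, 55/2}, {-1/62, 3*sqrt(5)}), ProductSet(Interval(-8/81, 1), {-7/5, -1/62, 5/7}))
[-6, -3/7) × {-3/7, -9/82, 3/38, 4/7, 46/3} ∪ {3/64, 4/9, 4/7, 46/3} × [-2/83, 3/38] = ({3/64, 4/9, 4/7, 46/3} × [-2/83, 3/38]) ∪ ([-6, -3/7) × {-3/7, -9/82, 3/38, 4/7, 46/3})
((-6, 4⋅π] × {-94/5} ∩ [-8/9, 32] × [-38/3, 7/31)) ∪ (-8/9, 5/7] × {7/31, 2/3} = (-8/9, 5/7] × {7/31, 2/3}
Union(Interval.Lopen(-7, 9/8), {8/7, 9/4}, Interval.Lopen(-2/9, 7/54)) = Union({8/7, 9/4}, Interval.Lopen(-7, 9/8))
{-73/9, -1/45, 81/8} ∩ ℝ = {-73/9, -1/45, 81/8}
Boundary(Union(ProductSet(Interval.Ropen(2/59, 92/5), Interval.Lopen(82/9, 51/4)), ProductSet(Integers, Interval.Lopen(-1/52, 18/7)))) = Union(ProductSet({2/59, 92/5}, Interval(82/9, 51/4)), ProductSet(Integers, Interval(-1/52, 18/7)), ProductSet(Interval(2/59, 92/5), {82/9, 51/4}))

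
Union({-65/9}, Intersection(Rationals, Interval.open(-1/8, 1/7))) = Union({-65/9}, Intersection(Interval.open(-1/8, 1/7), Rationals))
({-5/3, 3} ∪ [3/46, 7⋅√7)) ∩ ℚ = {-5/3} ∪ (ℚ ∩ [3/46, 7⋅√7))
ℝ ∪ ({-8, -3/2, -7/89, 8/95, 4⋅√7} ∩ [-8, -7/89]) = ℝ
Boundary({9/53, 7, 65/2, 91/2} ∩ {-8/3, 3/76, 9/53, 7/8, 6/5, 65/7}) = {9/53}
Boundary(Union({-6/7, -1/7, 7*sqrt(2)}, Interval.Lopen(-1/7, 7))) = {-6/7, -1/7, 7, 7*sqrt(2)}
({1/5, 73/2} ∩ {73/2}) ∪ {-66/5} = {-66/5, 73/2}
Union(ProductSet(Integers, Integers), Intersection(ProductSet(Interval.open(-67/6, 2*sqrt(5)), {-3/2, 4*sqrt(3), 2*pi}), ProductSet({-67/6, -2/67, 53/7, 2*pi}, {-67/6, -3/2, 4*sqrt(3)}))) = Union(ProductSet({-2/67}, {-3/2, 4*sqrt(3)}), ProductSet(Integers, Integers))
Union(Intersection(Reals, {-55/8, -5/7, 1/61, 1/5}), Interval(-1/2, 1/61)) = Union({-55/8, -5/7, 1/5}, Interval(-1/2, 1/61))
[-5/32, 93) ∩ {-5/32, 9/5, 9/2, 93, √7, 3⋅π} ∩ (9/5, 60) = {9/2, √7, 3⋅π}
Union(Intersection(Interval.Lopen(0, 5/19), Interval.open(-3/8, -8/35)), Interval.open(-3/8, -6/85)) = Interval.open(-3/8, -6/85)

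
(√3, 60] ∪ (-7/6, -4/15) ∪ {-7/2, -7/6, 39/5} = {-7/2} ∪ [-7/6, -4/15) ∪ (√3, 60]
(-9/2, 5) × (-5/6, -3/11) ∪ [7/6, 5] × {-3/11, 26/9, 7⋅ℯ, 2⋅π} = ((-9/2, 5) × (-5/6, -3/11)) ∪ ([7/6, 5] × {-3/11, 26/9, 7⋅ℯ, 2⋅π})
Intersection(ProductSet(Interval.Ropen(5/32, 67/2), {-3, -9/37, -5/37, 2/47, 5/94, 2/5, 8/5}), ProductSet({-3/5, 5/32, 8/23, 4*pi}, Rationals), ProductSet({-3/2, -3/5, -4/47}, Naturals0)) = EmptySet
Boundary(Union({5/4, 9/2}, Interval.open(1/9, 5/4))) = {1/9, 5/4, 9/2}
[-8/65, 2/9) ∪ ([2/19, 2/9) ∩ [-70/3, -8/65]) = [-8/65, 2/9)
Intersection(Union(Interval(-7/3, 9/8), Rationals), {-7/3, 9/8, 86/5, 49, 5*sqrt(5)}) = {-7/3, 9/8, 86/5, 49}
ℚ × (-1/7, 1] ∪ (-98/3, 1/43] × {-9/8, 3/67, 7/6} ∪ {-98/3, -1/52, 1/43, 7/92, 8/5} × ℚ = (ℚ × (-1/7, 1]) ∪ ({-98/3, -1/52, 1/43, 7/92, 8/5} × ℚ) ∪ ((-98/3, 1/43] × {-9/8, 3/67, 7/6})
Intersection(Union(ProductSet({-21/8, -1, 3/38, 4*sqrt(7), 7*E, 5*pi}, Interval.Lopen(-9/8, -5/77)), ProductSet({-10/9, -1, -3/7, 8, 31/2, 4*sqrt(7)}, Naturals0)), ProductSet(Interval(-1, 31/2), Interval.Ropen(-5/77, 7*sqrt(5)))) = Union(ProductSet({-1, 3/38, 4*sqrt(7)}, {-5/77}), ProductSet({-1, -3/7, 8, 31/2, 4*sqrt(7)}, Range(0, 16, 1)))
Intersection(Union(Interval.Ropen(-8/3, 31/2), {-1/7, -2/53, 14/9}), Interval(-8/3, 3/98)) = Interval(-8/3, 3/98)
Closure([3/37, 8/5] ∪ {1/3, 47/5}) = [3/37, 8/5] ∪ {47/5}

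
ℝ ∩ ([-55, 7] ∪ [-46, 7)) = [-55, 7]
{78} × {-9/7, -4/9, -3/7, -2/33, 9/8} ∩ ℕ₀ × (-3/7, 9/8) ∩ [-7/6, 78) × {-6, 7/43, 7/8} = ∅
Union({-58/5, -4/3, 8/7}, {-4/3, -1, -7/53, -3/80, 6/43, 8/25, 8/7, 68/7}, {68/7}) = {-58/5, -4/3, -1, -7/53, -3/80, 6/43, 8/25, 8/7, 68/7}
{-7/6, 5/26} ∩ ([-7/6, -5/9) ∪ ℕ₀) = {-7/6}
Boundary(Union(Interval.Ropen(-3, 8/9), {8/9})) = {-3, 8/9}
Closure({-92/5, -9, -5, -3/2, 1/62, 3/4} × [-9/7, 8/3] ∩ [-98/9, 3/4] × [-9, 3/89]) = {-9, -5, -3/2, 1/62, 3/4} × [-9/7, 3/89]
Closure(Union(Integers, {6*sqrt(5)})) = Union({6*sqrt(5)}, Integers)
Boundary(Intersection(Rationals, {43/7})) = {43/7}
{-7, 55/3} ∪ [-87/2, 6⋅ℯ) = [-87/2, 6⋅ℯ) ∪ {55/3}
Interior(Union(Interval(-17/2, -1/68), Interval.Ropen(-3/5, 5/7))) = Interval.open(-17/2, 5/7)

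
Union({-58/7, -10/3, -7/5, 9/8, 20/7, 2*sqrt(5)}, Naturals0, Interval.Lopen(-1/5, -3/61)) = Union({-58/7, -10/3, -7/5, 9/8, 20/7, 2*sqrt(5)}, Interval.Lopen(-1/5, -3/61), Naturals0)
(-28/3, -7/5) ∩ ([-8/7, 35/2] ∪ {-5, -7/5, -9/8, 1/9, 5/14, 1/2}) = {-5}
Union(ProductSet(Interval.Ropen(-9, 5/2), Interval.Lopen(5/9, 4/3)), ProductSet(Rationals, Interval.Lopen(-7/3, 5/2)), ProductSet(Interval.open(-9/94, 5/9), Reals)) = Union(ProductSet(Interval.Ropen(-9, 5/2), Interval.Lopen(5/9, 4/3)), ProductSet(Interval.open(-9/94, 5/9), Reals), ProductSet(Rationals, Interval.Lopen(-7/3, 5/2)))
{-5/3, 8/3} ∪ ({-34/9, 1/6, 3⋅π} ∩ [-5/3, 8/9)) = {-5/3, 1/6, 8/3}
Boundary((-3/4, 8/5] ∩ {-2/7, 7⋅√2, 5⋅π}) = {-2/7}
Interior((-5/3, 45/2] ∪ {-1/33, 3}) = (-5/3, 45/2)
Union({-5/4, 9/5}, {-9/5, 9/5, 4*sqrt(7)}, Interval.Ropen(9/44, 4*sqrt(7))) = Union({-9/5, -5/4}, Interval(9/44, 4*sqrt(7)))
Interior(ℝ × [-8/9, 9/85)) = ℝ × (-8/9, 9/85)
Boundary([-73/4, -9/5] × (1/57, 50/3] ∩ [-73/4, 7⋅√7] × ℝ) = ({-73/4, -9/5} × [1/57, 50/3]) ∪ ([-73/4, -9/5] × {1/57, 50/3})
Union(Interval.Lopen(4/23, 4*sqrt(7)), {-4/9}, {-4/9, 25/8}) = Union({-4/9}, Interval.Lopen(4/23, 4*sqrt(7)))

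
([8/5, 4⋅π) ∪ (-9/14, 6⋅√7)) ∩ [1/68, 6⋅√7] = [1/68, 6⋅√7)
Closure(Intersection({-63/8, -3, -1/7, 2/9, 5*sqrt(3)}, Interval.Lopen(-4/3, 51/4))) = {-1/7, 2/9, 5*sqrt(3)}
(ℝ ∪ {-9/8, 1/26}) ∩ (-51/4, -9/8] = (-51/4, -9/8]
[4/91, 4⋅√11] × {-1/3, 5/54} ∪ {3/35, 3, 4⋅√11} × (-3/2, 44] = ([4/91, 4⋅√11] × {-1/3, 5/54}) ∪ ({3/35, 3, 4⋅√11} × (-3/2, 44])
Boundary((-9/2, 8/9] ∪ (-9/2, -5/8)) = {-9/2, 8/9}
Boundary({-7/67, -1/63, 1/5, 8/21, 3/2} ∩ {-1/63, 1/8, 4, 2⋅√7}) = {-1/63}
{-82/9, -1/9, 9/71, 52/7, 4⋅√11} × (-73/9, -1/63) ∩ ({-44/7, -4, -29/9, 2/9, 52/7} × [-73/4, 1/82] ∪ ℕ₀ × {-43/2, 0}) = {52/7} × (-73/9, -1/63)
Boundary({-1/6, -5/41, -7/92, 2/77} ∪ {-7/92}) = {-1/6, -5/41, -7/92, 2/77}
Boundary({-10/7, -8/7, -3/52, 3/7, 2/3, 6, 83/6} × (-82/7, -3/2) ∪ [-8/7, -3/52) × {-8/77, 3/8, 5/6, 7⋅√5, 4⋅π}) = ({-10/7, -8/7, -3/52, 3/7, 2/3, 6, 83/6} × [-82/7, -3/2]) ∪ ([-8/7, -3/52] × {-8/77, 3/8, 5/6, 7⋅√5, 4⋅π})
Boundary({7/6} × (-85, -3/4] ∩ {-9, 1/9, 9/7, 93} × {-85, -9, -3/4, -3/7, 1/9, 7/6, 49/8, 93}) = ∅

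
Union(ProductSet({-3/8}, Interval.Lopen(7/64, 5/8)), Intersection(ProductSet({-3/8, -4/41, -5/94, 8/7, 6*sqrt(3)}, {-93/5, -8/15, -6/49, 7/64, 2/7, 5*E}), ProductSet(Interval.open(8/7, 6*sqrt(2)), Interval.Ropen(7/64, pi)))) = ProductSet({-3/8}, Interval.Lopen(7/64, 5/8))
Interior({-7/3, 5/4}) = ∅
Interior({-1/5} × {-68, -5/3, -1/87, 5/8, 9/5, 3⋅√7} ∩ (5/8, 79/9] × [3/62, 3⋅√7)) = ∅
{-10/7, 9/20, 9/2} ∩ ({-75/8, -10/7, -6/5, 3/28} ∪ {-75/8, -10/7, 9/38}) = {-10/7}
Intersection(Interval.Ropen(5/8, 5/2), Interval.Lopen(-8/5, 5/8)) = {5/8}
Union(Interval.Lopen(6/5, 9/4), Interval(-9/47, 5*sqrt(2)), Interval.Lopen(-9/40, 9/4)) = Interval.Lopen(-9/40, 5*sqrt(2))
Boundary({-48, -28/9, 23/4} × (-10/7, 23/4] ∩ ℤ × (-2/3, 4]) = {-48} × [-2/3, 4]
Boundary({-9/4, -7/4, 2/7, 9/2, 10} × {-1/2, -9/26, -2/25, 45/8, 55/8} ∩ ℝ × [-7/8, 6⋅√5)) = {-9/4, -7/4, 2/7, 9/2, 10} × {-1/2, -9/26, -2/25, 45/8, 55/8}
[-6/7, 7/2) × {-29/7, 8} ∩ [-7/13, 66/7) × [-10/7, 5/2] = ∅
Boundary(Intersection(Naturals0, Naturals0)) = Naturals0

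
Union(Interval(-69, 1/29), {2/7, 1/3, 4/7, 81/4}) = Union({2/7, 1/3, 4/7, 81/4}, Interval(-69, 1/29))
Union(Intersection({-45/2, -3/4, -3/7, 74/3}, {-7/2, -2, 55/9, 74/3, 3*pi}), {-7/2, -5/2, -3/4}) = {-7/2, -5/2, -3/4, 74/3}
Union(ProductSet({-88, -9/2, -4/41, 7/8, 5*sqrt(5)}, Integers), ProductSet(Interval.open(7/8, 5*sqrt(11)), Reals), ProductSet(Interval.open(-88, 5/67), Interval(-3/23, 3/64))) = Union(ProductSet({-88, -9/2, -4/41, 7/8, 5*sqrt(5)}, Integers), ProductSet(Interval.open(-88, 5/67), Interval(-3/23, 3/64)), ProductSet(Interval.open(7/8, 5*sqrt(11)), Reals))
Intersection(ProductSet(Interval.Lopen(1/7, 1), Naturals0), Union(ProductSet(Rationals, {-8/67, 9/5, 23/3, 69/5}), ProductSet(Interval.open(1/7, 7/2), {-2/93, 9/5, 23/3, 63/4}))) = EmptySet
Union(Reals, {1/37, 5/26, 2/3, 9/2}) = Reals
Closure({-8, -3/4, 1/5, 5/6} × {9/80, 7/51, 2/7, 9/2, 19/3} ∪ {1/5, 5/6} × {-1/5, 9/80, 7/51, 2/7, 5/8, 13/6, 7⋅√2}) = ({-8, -3/4, 1/5, 5/6} × {9/80, 7/51, 2/7, 9/2, 19/3}) ∪ ({1/5, 5/6} × {-1/5, 9/80, 7/51, 2/7, 5/8, 13/6, 7⋅√2})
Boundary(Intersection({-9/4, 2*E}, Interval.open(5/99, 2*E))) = EmptySet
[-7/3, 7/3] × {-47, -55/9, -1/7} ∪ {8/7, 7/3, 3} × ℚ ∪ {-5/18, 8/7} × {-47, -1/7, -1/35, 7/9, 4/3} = ({8/7, 7/3, 3} × ℚ) ∪ ({-5/18, 8/7} × {-47, -1/7, -1/35, 7/9, 4/3}) ∪ ([-7/3, 7/3] × {-47, -55/9, -1/7})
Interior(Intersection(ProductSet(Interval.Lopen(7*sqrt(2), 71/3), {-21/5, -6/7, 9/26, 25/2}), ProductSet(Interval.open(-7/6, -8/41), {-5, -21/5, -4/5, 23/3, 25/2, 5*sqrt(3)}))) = EmptySet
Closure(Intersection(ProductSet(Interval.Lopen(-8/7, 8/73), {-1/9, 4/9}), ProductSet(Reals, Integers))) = EmptySet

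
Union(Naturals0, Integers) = Integers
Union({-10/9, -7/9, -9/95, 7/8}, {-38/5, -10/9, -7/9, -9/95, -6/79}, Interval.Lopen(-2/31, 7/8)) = Union({-38/5, -10/9, -7/9, -9/95, -6/79}, Interval.Lopen(-2/31, 7/8))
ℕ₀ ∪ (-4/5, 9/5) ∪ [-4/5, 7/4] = [-4/5, 9/5) ∪ ℕ₀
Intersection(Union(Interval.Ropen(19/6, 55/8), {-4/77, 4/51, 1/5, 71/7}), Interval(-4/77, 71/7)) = Union({-4/77, 4/51, 1/5, 71/7}, Interval.Ropen(19/6, 55/8))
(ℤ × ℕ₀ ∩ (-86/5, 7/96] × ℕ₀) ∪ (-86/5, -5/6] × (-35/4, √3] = ({-17, -16, …, 0} × ℕ₀) ∪ ((-86/5, -5/6] × (-35/4, √3])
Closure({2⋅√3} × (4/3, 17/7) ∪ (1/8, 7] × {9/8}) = ([1/8, 7] × {9/8}) ∪ ({2⋅√3} × [4/3, 17/7])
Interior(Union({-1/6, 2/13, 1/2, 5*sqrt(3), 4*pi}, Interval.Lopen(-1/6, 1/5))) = Interval.open(-1/6, 1/5)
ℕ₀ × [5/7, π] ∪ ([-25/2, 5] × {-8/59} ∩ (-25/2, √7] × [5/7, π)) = ℕ₀ × [5/7, π]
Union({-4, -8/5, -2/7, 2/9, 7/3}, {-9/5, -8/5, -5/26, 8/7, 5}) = {-4, -9/5, -8/5, -2/7, -5/26, 2/9, 8/7, 7/3, 5}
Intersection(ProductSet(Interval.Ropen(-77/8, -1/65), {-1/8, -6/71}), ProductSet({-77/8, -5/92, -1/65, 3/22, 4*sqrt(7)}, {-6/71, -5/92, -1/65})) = ProductSet({-77/8, -5/92}, {-6/71})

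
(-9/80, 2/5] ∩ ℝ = (-9/80, 2/5]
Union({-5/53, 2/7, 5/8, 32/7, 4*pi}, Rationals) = Union({4*pi}, Rationals)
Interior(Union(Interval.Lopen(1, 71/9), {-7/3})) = Interval.open(1, 71/9)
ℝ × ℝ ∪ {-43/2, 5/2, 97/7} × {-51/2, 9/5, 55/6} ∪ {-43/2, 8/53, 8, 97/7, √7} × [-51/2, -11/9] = ℝ × ℝ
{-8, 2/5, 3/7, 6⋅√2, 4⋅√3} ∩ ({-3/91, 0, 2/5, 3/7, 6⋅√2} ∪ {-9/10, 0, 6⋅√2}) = {2/5, 3/7, 6⋅√2}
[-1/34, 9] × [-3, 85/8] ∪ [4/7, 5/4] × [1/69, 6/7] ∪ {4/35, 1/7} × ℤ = ({4/35, 1/7} × ℤ) ∪ ([-1/34, 9] × [-3, 85/8])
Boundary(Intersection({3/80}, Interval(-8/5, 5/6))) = {3/80}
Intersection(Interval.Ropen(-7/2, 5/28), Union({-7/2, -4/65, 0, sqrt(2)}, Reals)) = Interval.Ropen(-7/2, 5/28)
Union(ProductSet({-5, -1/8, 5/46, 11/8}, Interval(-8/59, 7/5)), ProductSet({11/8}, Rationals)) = Union(ProductSet({11/8}, Rationals), ProductSet({-5, -1/8, 5/46, 11/8}, Interval(-8/59, 7/5)))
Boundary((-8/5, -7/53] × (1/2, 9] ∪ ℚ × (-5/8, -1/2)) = ({-8/5, -7/53} × [1/2, 9]) ∪ ([-8/5, -7/53] × {1/2, 9}) ∪ ((-∞, ∞) × [-5/8, -1/2])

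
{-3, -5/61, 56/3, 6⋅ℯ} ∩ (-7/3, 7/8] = {-5/61}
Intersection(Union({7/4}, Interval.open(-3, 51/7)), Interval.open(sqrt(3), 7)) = Interval.open(sqrt(3), 7)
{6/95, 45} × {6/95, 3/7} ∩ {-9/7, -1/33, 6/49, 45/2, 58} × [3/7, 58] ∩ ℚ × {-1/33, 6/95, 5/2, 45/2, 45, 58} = ∅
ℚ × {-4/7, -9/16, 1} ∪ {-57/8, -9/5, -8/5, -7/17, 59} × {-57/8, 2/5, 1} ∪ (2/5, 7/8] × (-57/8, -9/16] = (ℚ × {-4/7, -9/16, 1}) ∪ ({-57/8, -9/5, -8/5, -7/17, 59} × {-57/8, 2/5, 1}) ∪ ((2/5, 7/8] × (-57/8, -9/16])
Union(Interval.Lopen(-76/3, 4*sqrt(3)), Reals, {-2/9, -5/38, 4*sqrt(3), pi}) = Interval(-oo, oo)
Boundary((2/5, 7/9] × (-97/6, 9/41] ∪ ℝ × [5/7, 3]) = (ℝ × {5/7, 3}) ∪ ({2/5, 7/9} × [-97/6, 9/41]) ∪ ([2/5, 7/9] × {-97/6, 9/41})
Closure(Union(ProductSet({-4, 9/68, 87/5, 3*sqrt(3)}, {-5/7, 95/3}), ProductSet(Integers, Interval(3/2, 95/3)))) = Union(ProductSet({-4, 9/68, 87/5, 3*sqrt(3)}, {-5/7, 95/3}), ProductSet(Integers, Interval(3/2, 95/3)))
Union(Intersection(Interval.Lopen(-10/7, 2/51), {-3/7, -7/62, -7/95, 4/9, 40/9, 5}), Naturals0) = Union({-3/7, -7/62, -7/95}, Naturals0)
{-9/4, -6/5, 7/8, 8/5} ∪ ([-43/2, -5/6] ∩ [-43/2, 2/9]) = [-43/2, -5/6] ∪ {7/8, 8/5}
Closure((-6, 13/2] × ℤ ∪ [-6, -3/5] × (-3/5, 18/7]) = ([-6, 13/2] × ℤ) ∪ ([-6, -3/5] × [-3/5, 18/7])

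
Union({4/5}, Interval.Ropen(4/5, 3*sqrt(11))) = Interval.Ropen(4/5, 3*sqrt(11))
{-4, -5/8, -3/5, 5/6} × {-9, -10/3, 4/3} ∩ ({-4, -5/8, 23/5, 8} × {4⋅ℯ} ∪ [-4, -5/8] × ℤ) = {-4, -5/8} × {-9}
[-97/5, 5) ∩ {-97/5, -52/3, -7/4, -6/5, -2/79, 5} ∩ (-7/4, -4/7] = {-6/5}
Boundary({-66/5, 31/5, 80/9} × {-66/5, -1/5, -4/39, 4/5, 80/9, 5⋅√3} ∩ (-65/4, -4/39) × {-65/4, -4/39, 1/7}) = {-66/5} × {-4/39}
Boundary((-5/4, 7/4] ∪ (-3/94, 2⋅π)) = {-5/4, 2⋅π}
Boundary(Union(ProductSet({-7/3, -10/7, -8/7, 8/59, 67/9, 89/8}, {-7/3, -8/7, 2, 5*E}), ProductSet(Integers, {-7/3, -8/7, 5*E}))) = Union(ProductSet({-7/3, -10/7, -8/7, 8/59, 67/9, 89/8}, {-7/3, -8/7, 2, 5*E}), ProductSet(Integers, {-7/3, -8/7, 5*E}))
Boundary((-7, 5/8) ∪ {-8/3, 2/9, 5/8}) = {-7, 5/8}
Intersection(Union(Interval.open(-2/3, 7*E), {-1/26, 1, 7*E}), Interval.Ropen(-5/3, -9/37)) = Interval.open(-2/3, -9/37)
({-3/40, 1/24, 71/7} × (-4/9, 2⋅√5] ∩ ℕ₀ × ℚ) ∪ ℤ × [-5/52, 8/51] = ℤ × [-5/52, 8/51]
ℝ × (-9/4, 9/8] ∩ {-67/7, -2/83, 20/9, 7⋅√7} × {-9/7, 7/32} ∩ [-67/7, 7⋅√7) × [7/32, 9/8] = {-67/7, -2/83, 20/9} × {7/32}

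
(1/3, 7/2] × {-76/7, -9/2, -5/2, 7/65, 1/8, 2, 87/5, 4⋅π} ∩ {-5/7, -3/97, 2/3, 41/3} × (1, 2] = {2/3} × {2}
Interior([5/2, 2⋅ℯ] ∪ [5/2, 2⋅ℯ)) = (5/2, 2⋅ℯ)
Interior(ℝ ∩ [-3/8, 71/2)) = (-3/8, 71/2)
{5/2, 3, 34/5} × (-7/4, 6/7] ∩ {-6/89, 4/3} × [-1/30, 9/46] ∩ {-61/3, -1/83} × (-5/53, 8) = ∅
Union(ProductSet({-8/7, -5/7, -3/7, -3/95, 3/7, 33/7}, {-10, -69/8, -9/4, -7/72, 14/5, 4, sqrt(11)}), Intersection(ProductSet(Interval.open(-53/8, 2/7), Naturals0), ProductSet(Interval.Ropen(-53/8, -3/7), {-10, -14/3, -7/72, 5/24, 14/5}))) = ProductSet({-8/7, -5/7, -3/7, -3/95, 3/7, 33/7}, {-10, -69/8, -9/4, -7/72, 14/5, 4, sqrt(11)})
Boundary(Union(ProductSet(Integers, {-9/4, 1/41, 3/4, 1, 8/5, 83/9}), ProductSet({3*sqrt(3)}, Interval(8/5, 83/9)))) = Union(ProductSet({3*sqrt(3)}, Interval(8/5, 83/9)), ProductSet(Integers, {-9/4, 1/41, 3/4, 1, 8/5, 83/9}))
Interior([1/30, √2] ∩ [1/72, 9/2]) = (1/30, √2)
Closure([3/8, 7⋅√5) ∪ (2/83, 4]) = [2/83, 7⋅√5]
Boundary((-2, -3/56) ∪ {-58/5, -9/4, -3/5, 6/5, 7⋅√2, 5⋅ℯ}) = {-58/5, -9/4, -2, -3/56, 6/5, 7⋅√2, 5⋅ℯ}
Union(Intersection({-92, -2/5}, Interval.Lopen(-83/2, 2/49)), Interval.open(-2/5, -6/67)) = Interval.Ropen(-2/5, -6/67)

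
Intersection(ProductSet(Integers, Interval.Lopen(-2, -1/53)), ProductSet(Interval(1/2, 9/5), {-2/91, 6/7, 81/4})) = ProductSet(Range(1, 2, 1), {-2/91})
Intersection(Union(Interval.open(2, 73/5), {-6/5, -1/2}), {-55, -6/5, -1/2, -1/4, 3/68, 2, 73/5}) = {-6/5, -1/2}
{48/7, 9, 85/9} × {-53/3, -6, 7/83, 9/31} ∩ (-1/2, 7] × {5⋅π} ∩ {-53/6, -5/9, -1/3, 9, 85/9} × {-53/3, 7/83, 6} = ∅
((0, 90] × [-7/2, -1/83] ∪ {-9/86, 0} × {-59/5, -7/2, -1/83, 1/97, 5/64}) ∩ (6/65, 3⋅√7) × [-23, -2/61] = (6/65, 3⋅√7) × [-7/2, -2/61]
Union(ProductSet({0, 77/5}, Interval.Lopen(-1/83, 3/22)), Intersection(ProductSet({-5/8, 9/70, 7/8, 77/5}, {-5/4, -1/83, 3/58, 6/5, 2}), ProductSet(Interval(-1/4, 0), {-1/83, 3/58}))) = ProductSet({0, 77/5}, Interval.Lopen(-1/83, 3/22))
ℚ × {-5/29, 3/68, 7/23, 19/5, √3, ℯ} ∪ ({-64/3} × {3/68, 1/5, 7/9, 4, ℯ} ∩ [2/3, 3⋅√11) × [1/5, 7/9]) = ℚ × {-5/29, 3/68, 7/23, 19/5, √3, ℯ}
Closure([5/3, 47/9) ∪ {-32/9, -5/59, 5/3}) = {-32/9, -5/59} ∪ [5/3, 47/9]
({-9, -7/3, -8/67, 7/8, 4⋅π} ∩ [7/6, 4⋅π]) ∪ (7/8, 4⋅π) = (7/8, 4⋅π]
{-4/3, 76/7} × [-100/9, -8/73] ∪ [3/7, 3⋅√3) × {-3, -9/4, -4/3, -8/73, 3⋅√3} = ({-4/3, 76/7} × [-100/9, -8/73]) ∪ ([3/7, 3⋅√3) × {-3, -9/4, -4/3, -8/73, 3⋅√3})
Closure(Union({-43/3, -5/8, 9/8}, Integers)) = Union({-43/3, -5/8, 9/8}, Integers)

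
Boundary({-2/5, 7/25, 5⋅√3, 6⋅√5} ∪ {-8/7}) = {-8/7, -2/5, 7/25, 5⋅√3, 6⋅√5}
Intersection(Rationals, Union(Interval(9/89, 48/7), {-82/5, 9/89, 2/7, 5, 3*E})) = Union({-82/5}, Intersection(Interval(9/89, 48/7), Rationals))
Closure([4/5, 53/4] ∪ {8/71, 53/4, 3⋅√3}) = {8/71} ∪ [4/5, 53/4]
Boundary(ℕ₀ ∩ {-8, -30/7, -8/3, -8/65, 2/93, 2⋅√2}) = ∅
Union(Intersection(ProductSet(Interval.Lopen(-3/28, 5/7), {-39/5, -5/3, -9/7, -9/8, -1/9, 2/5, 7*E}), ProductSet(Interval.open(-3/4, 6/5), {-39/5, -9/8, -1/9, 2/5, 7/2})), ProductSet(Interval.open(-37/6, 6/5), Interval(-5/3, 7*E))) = Union(ProductSet(Interval.open(-37/6, 6/5), Interval(-5/3, 7*E)), ProductSet(Interval.Lopen(-3/28, 5/7), {-39/5, -9/8, -1/9, 2/5}))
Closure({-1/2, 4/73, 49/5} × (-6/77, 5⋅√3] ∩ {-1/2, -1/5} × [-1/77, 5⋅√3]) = {-1/2} × [-1/77, 5⋅√3]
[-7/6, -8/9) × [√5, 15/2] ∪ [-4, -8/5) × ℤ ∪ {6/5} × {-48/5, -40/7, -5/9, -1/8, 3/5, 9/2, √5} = ([-4, -8/5) × ℤ) ∪ ({6/5} × {-48/5, -40/7, -5/9, -1/8, 3/5, 9/2, √5}) ∪ ([-7/6, -8/9) × [√5, 15/2])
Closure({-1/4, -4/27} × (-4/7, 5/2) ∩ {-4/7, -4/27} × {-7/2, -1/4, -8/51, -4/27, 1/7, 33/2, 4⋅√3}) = {-4/27} × {-1/4, -8/51, -4/27, 1/7}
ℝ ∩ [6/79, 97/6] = [6/79, 97/6]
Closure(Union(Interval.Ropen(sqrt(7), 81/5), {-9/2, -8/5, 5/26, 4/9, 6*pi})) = Union({-9/2, -8/5, 5/26, 4/9, 6*pi}, Interval(sqrt(7), 81/5))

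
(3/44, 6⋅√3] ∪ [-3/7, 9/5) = [-3/7, 6⋅√3]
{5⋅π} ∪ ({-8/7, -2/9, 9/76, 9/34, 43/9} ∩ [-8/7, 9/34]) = {-8/7, -2/9, 9/76, 9/34, 5⋅π}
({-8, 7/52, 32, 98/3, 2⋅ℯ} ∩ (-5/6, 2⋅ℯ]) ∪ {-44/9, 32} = {-44/9, 7/52, 32, 2⋅ℯ}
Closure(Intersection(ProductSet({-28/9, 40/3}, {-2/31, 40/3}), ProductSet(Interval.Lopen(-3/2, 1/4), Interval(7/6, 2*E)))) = EmptySet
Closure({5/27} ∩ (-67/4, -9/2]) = ∅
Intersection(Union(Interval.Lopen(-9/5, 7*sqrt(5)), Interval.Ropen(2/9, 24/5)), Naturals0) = Range(0, 16, 1)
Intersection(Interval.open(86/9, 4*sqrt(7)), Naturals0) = Range(10, 11, 1)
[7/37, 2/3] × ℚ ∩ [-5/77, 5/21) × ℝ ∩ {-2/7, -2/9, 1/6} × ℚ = ∅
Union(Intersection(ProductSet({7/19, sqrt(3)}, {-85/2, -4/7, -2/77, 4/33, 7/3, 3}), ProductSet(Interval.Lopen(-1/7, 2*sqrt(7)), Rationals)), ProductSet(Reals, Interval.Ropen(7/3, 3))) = Union(ProductSet({7/19, sqrt(3)}, {-85/2, -4/7, -2/77, 4/33, 7/3, 3}), ProductSet(Reals, Interval.Ropen(7/3, 3)))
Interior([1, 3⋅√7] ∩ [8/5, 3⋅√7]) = (8/5, 3⋅√7)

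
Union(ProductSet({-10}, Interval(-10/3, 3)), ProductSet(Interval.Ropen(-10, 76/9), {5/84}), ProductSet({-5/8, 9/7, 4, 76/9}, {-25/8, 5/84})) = Union(ProductSet({-10}, Interval(-10/3, 3)), ProductSet({-5/8, 9/7, 4, 76/9}, {-25/8, 5/84}), ProductSet(Interval.Ropen(-10, 76/9), {5/84}))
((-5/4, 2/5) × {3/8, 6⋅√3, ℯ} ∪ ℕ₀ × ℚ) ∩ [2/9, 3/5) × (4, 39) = [2/9, 2/5) × {6⋅√3}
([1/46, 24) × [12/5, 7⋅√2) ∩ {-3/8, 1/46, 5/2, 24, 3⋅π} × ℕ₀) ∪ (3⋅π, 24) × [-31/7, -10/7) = ({1/46, 5/2, 3⋅π} × {3, 4, …, 9}) ∪ ((3⋅π, 24) × [-31/7, -10/7))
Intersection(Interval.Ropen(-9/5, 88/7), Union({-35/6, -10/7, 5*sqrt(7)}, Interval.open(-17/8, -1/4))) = Interval.Ropen(-9/5, -1/4)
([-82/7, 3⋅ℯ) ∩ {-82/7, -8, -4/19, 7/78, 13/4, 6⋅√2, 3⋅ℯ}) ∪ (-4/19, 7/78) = {-82/7, -8, 13/4} ∪ [-4/19, 7/78]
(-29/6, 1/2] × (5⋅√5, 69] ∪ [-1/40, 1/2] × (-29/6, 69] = ([-1/40, 1/2] × (-29/6, 69]) ∪ ((-29/6, 1/2] × (5⋅√5, 69])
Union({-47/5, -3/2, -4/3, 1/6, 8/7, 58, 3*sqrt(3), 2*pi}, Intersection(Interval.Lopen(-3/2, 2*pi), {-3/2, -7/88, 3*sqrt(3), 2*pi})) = {-47/5, -3/2, -4/3, -7/88, 1/6, 8/7, 58, 3*sqrt(3), 2*pi}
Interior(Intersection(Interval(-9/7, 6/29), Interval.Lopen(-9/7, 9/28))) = Interval.open(-9/7, 6/29)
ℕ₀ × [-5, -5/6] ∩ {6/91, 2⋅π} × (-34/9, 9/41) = ∅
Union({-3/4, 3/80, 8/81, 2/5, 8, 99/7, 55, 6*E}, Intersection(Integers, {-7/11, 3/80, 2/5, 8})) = {-3/4, 3/80, 8/81, 2/5, 8, 99/7, 55, 6*E}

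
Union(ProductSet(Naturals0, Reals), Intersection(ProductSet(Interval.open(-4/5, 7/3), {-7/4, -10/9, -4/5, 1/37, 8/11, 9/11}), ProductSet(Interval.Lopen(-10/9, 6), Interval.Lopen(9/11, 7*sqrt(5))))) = ProductSet(Naturals0, Reals)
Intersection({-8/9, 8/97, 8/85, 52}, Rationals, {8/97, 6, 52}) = {8/97, 52}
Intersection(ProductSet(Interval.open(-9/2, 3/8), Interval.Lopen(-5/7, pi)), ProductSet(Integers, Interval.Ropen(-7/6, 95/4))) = ProductSet(Range(-4, 1, 1), Interval.Lopen(-5/7, pi))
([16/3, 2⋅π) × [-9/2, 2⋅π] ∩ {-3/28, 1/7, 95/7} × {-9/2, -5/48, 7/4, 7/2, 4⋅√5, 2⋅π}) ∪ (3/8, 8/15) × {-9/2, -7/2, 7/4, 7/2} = (3/8, 8/15) × {-9/2, -7/2, 7/4, 7/2}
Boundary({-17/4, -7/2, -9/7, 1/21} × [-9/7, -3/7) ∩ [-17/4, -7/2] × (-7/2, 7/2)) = {-17/4, -7/2} × [-9/7, -3/7]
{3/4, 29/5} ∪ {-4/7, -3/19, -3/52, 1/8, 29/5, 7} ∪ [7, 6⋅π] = {-4/7, -3/19, -3/52, 1/8, 3/4, 29/5} ∪ [7, 6⋅π]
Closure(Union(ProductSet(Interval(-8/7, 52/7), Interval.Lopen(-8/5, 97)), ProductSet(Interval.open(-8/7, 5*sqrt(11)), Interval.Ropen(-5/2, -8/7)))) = Union(ProductSet({-8/7}, Interval(-8/5, 97)), ProductSet({-8/7, 5*sqrt(11)}, Interval(-5/2, -8/7)), ProductSet(Interval(-8/7, 52/7), Interval.Lopen(-8/5, 97)), ProductSet(Interval(-8/7, 5*sqrt(11)), {-5/2}), ProductSet(Interval.open(-8/7, 5*sqrt(11)), Interval.Ropen(-5/2, -8/7)), ProductSet(Union({-8/7}, Interval(52/7, 5*sqrt(11))), {-5/2, -8/7}))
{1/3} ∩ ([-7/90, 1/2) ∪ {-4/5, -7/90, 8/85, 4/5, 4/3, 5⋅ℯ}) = {1/3}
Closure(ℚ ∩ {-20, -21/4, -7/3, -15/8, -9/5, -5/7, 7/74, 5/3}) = {-20, -21/4, -7/3, -15/8, -9/5, -5/7, 7/74, 5/3}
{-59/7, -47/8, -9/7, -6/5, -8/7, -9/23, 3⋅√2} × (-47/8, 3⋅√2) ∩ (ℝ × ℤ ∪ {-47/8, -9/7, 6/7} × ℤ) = {-59/7, -47/8, -9/7, -6/5, -8/7, -9/23, 3⋅√2} × {-5, -4, …, 4}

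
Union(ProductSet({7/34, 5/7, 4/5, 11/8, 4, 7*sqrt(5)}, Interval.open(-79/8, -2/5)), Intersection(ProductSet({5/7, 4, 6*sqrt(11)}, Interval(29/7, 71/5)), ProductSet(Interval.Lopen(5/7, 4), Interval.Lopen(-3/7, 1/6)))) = ProductSet({7/34, 5/7, 4/5, 11/8, 4, 7*sqrt(5)}, Interval.open(-79/8, -2/5))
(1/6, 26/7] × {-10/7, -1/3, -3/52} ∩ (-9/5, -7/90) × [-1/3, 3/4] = ∅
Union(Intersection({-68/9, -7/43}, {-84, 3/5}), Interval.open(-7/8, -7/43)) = Interval.open(-7/8, -7/43)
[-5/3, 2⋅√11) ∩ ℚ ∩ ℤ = {-1, 0, …, 6}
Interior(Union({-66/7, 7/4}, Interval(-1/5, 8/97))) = Interval.open(-1/5, 8/97)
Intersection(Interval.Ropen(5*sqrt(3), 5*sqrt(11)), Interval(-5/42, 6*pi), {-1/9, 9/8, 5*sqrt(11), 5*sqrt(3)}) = {5*sqrt(3)}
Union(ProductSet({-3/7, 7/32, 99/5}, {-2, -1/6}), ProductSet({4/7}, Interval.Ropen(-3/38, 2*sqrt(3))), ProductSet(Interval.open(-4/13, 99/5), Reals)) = Union(ProductSet({-3/7, 7/32, 99/5}, {-2, -1/6}), ProductSet(Interval.open(-4/13, 99/5), Reals))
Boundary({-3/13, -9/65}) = {-3/13, -9/65}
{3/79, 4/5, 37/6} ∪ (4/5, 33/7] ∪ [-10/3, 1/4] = [-10/3, 1/4] ∪ [4/5, 33/7] ∪ {37/6}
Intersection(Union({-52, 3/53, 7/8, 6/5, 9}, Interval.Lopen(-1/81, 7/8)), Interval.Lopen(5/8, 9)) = Union({6/5, 9}, Interval.Lopen(5/8, 7/8))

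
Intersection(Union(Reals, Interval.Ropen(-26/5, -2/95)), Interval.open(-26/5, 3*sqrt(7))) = Interval.open(-26/5, 3*sqrt(7))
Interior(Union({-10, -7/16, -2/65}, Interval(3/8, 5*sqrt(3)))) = Interval.open(3/8, 5*sqrt(3))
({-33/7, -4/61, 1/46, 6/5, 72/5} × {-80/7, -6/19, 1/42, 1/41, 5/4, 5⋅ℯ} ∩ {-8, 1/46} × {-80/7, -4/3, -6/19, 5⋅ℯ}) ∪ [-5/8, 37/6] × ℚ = ([-5/8, 37/6] × ℚ) ∪ ({1/46} × {-80/7, -6/19, 5⋅ℯ})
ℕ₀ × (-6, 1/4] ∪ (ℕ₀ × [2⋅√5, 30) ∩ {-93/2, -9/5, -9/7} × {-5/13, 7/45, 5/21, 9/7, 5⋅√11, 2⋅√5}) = ℕ₀ × (-6, 1/4]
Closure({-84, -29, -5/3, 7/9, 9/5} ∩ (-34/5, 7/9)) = {-5/3}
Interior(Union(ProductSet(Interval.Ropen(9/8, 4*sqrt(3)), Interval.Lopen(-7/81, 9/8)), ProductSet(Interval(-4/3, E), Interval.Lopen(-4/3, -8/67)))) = Union(ProductSet(Interval.open(-4/3, E), Interval.open(-4/3, -8/67)), ProductSet(Interval.open(9/8, 4*sqrt(3)), Interval.open(-7/81, 9/8)))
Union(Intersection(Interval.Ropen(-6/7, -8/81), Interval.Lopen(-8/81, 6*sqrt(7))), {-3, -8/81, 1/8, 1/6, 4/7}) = {-3, -8/81, 1/8, 1/6, 4/7}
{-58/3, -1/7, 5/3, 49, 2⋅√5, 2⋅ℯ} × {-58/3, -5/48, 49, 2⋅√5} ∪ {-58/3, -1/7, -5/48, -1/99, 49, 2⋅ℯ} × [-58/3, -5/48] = ({-58/3, -1/7, -5/48, -1/99, 49, 2⋅ℯ} × [-58/3, -5/48]) ∪ ({-58/3, -1/7, 5/3, 49, 2⋅√5, 2⋅ℯ} × {-58/3, -5/48, 49, 2⋅√5})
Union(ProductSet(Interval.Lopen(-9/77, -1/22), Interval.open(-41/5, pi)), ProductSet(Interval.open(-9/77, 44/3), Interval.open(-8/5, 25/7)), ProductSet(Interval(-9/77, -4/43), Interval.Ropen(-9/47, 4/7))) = Union(ProductSet(Interval(-9/77, -4/43), Interval.Ropen(-9/47, 4/7)), ProductSet(Interval.Lopen(-9/77, -1/22), Interval.open(-41/5, pi)), ProductSet(Interval.open(-9/77, 44/3), Interval.open(-8/5, 25/7)))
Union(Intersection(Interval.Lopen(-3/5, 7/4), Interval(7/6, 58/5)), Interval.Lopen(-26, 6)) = Interval.Lopen(-26, 6)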